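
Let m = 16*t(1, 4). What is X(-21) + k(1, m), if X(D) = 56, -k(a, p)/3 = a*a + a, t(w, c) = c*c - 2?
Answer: 50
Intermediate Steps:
t(w, c) = -2 + c² (t(w, c) = c² - 2 = -2 + c²)
m = 224 (m = 16*(-2 + 4²) = 16*(-2 + 16) = 16*14 = 224)
k(a, p) = -3*a - 3*a² (k(a, p) = -3*(a*a + a) = -3*(a² + a) = -3*(a + a²) = -3*a - 3*a²)
X(-21) + k(1, m) = 56 - 3*1*(1 + 1) = 56 - 3*1*2 = 56 - 6 = 50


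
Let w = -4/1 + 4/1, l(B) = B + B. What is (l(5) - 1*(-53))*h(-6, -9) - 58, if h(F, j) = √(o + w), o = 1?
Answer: 5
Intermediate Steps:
l(B) = 2*B
w = 0 (w = -4*1 + 4*1 = -4 + 4 = 0)
h(F, j) = 1 (h(F, j) = √(1 + 0) = √1 = 1)
(l(5) - 1*(-53))*h(-6, -9) - 58 = (2*5 - 1*(-53))*1 - 58 = (10 + 53)*1 - 58 = 63*1 - 58 = 63 - 58 = 5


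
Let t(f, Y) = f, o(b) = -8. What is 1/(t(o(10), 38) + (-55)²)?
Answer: 1/3017 ≈ 0.00033145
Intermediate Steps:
1/(t(o(10), 38) + (-55)²) = 1/(-8 + (-55)²) = 1/(-8 + 3025) = 1/3017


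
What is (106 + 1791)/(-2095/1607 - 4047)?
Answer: -3048479/6505624 ≈ -0.46859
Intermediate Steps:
(106 + 1791)/(-2095/1607 - 4047) = 1897/(-2095*1/1607 - 4047) = 1897/(-2095/1607 - 4047) = 1897/(-6505624/1607) = 1897*(-1607/6505624) = -3048479/6505624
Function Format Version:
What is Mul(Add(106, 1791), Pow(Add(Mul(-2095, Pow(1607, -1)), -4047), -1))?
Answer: Rational(-3048479, 6505624) ≈ -0.46859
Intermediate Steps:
Mul(Add(106, 1791), Pow(Add(Mul(-2095, Pow(1607, -1)), -4047), -1)) = Mul(1897, Pow(Add(Mul(-2095, Rational(1, 1607)), -4047), -1)) = Mul(1897, Pow(Add(Rational(-2095, 1607), -4047), -1)) = Mul(1897, Pow(Rational(-6505624, 1607), -1)) = Mul(1897, Rational(-1607, 6505624)) = Rational(-3048479, 6505624)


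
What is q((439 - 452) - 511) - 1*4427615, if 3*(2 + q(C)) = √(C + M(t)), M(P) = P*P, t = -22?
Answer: -4427617 + 2*I*√10/3 ≈ -4.4276e+6 + 2.1082*I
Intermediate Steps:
M(P) = P²
q(C) = -2 + √(484 + C)/3 (q(C) = -2 + √(C + (-22)²)/3 = -2 + √(C + 484)/3 = -2 + √(484 + C)/3)
q((439 - 452) - 511) - 1*4427615 = (-2 + √(484 + ((439 - 452) - 511))/3) - 1*4427615 = (-2 + √(484 + (-13 - 511))/3) - 4427615 = (-2 + √(484 - 524)/3) - 4427615 = (-2 + √(-40)/3) - 4427615 = (-2 + (2*I*√10)/3) - 4427615 = (-2 + 2*I*√10/3) - 4427615 = -4427617 + 2*I*√10/3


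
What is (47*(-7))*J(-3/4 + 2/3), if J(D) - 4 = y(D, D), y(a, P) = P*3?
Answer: -4935/4 ≈ -1233.8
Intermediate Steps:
y(a, P) = 3*P
J(D) = 4 + 3*D
(47*(-7))*J(-3/4 + 2/3) = (47*(-7))*(4 + 3*(-3/4 + 2/3)) = -329*(4 + 3*(-3*1/4 + 2*(1/3))) = -329*(4 + 3*(-3/4 + 2/3)) = -329*(4 + 3*(-1/12)) = -329*(4 - 1/4) = -329*15/4 = -4935/4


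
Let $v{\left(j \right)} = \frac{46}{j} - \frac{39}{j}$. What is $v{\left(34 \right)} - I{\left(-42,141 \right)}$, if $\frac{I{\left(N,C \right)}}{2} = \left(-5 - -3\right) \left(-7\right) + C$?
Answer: $- \frac{10533}{34} \approx -309.79$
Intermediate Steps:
$v{\left(j \right)} = \frac{7}{j}$
$I{\left(N,C \right)} = 28 + 2 C$ ($I{\left(N,C \right)} = 2 \left(\left(-5 - -3\right) \left(-7\right) + C\right) = 2 \left(\left(-5 + 3\right) \left(-7\right) + C\right) = 2 \left(\left(-2\right) \left(-7\right) + C\right) = 2 \left(14 + C\right) = 28 + 2 C$)
$v{\left(34 \right)} - I{\left(-42,141 \right)} = \frac{7}{34} - \left(28 + 2 \cdot 141\right) = 7 \cdot \frac{1}{34} - \left(28 + 282\right) = \frac{7}{34} - 310 = - \frac{10533}{34}$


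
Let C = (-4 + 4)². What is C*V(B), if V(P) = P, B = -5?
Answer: 0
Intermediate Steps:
C = 0 (C = 0² = 0)
C*V(B) = 0*(-5) = 0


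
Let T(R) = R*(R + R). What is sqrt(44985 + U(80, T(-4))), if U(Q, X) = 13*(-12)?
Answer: 3*sqrt(4981) ≈ 211.73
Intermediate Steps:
T(R) = 2*R**2 (T(R) = R*(2*R) = 2*R**2)
U(Q, X) = -156
sqrt(44985 + U(80, T(-4))) = sqrt(44985 - 156) = sqrt(44829) = 3*sqrt(4981)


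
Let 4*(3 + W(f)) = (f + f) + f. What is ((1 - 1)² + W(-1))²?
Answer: 225/16 ≈ 14.063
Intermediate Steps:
W(f) = -3 + 3*f/4 (W(f) = -3 + ((f + f) + f)/4 = -3 + (2*f + f)/4 = -3 + (3*f)/4 = -3 + 3*f/4)
((1 - 1)² + W(-1))² = ((1 - 1)² + (-3 + (¾)*(-1)))² = (0² + (-3 - ¾))² = (0 - 15/4)² = (-15/4)² = 225/16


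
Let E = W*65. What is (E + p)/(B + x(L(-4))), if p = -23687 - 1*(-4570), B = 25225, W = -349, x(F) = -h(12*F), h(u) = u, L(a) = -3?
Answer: -41802/25261 ≈ -1.6548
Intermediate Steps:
x(F) = -12*F
p = -19117 (p = -23687 + 4570 = -19117)
E = -22685 (E = -349*65 = -22685)
(E + p)/(B + x(L(-4))) = (-22685 - 19117)/(25225 - 12*(-3)) = -41802/(25225 + 36) = -41802/25261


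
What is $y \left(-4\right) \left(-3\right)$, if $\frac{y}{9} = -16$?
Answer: $-1728$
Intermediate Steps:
$y = -144$ ($y = 9 \left(-16\right) = -144$)
$y \left(-4\right) \left(-3\right) = \left(-144\right) \left(-4\right) \left(-3\right) = 576 \left(-3\right) = -1728$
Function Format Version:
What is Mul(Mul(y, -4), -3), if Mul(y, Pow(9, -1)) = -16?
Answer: -1728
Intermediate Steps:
y = -144 (y = Mul(9, -16) = -144)
Mul(Mul(y, -4), -3) = Mul(Mul(-144, -4), -3) = Mul(576, -3) = -1728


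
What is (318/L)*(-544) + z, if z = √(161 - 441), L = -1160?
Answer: 21624/145 + 2*I*√70 ≈ 149.13 + 16.733*I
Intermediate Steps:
z = 2*I*√70 (z = √(-280) = 2*I*√70 ≈ 16.733*I)
(318/L)*(-544) + z = (318/(-1160))*(-544) + 2*I*√70 = (318*(-1/1160))*(-544) + 2*I*√70 = -159/580*(-544) + 2*I*√70 = 21624/145 + 2*I*√70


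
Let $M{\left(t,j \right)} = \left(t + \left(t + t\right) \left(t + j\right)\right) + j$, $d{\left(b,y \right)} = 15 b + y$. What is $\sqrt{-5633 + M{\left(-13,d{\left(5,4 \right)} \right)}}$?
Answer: $i \sqrt{7283} \approx 85.34 i$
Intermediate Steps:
$d{\left(b,y \right)} = y + 15 b$
$M{\left(t,j \right)} = j + t + 2 t \left(j + t\right)$ ($M{\left(t,j \right)} = \left(t + 2 t \left(j + t\right)\right) + j = j + t + 2 t \left(j + t\right)$)
$\sqrt{-5633 + M{\left(-13,d{\left(5,4 \right)} \right)}} = \sqrt{-5633 + \left(\left(4 + 15 \cdot 5\right) - 13 + 2 \left(-13\right)^{2} + 2 \left(4 + 15 \cdot 5\right) \left(-13\right)\right)} = \sqrt{-5633 + \left(\left(4 + 75\right) - 13 + 2 \cdot 169 + 2 \left(4 + 75\right) \left(-13\right)\right)} = \sqrt{-5633 + \left(79 - 13 + 338 + 2 \cdot 79 \left(-13\right)\right)} = \sqrt{-5633 + \left(79 - 13 + 338 - 2054\right)} = \sqrt{-5633 - 1650} = \sqrt{-7283} = i \sqrt{7283}$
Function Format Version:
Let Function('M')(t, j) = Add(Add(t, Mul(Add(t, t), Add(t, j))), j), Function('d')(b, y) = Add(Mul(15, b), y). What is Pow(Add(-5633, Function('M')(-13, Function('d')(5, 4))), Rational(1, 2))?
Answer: Mul(I, Pow(7283, Rational(1, 2))) ≈ Mul(85.340, I)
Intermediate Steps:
Function('d')(b, y) = Add(y, Mul(15, b))
Function('M')(t, j) = Add(j, t, Mul(2, t, Add(j, t))) (Function('M')(t, j) = Add(Add(t, Mul(Mul(2, t), Add(j, t))), j) = Add(Add(t, Mul(2, t, Add(j, t))), j) = Add(j, t, Mul(2, t, Add(j, t))))
Pow(Add(-5633, Function('M')(-13, Function('d')(5, 4))), Rational(1, 2)) = Pow(Add(-5633, Add(Add(4, Mul(15, 5)), -13, Mul(2, Pow(-13, 2)), Mul(2, Add(4, Mul(15, 5)), -13))), Rational(1, 2)) = Pow(Add(-5633, Add(Add(4, 75), -13, Mul(2, 169), Mul(2, Add(4, 75), -13))), Rational(1, 2)) = Pow(Add(-5633, Add(79, -13, 338, Mul(2, 79, -13))), Rational(1, 2)) = Pow(Add(-5633, Add(79, -13, 338, -2054)), Rational(1, 2)) = Pow(Add(-5633, -1650), Rational(1, 2)) = Pow(-7283, Rational(1, 2)) = Mul(I, Pow(7283, Rational(1, 2)))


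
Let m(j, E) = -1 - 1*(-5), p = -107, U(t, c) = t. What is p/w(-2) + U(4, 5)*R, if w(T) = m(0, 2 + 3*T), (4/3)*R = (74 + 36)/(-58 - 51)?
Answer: -12983/436 ≈ -29.778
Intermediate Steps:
R = -165/218 (R = 3*((74 + 36)/(-58 - 51))/4 = 3*(110/(-109))/4 = 3*(110*(-1/109))/4 = (3/4)*(-110/109) = -165/218 ≈ -0.75688)
m(j, E) = 4 (m(j, E) = -1 + 5 = 4)
w(T) = 4
p/w(-2) + U(4, 5)*R = -107/4 + 4*(-165/218) = -107*1/4 - 330/109 = -107/4 - 330/109 = -12983/436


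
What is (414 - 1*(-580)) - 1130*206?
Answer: -231786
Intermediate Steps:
(414 - 1*(-580)) - 1130*206 = (414 + 580) - 232780 = 994 - 232780 = -231786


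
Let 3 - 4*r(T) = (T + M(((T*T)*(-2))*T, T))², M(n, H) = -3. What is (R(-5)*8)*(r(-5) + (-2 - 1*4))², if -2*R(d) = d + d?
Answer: 36125/2 ≈ 18063.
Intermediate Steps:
R(d) = -d (R(d) = -(d + d)/2 = -d)
r(T) = ¾ - (-3 + T)²/4 (r(T) = ¾ - (T - 3)²/4 = ¾ - (-3 + T)²/4)
(R(-5)*8)*(r(-5) + (-2 - 1*4))² = (-1*(-5)*8)*((¾ - (-3 - 5)²/4) + (-2 - 1*4))² = (5*8)*((¾ - ¼*(-8)²) + (-2 - 4))² = 40*((¾ - ¼*64) - 6)² = 40*((¾ - 16) - 6)² = 40*(-61/4 - 6)² = 40*(-85/4)² = 40*(7225/16) = 36125/2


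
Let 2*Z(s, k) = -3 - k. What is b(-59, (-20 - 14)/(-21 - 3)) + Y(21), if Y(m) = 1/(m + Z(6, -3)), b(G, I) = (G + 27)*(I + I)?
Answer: -1903/21 ≈ -90.619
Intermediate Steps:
Z(s, k) = -3/2 - k/2 (Z(s, k) = (-3 - k)/2 = -3/2 - k/2)
b(G, I) = 2*I*(27 + G) (b(G, I) = (27 + G)*(2*I) = 2*I*(27 + G))
Y(m) = 1/m (Y(m) = 1/(m + (-3/2 - 1/2*(-3))) = 1/(m + (-3/2 + 3/2)) = 1/(m + 0) = 1/m)
b(-59, (-20 - 14)/(-21 - 3)) + Y(21) = 2*((-20 - 14)/(-21 - 3))*(27 - 59) + 1/21 = 2*(-34/(-24))*(-32) + 1/21 = 2*(-34*(-1/24))*(-32) + 1/21 = 2*(17/12)*(-32) + 1/21 = -272/3 + 1/21 = -1903/21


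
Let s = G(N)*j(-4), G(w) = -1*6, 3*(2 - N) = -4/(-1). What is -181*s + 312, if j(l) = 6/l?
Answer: -1317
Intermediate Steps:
N = ⅔ (N = 2 - (-4)/(3*(-1)) = 2 - (-4)*(-1)/3 = 2 - ⅓*4 = 2 - 4/3 = ⅔ ≈ 0.66667)
G(w) = -6
s = 9 (s = -36/(-4) = -36*(-1)/4 = -6*(-3/2) = 9)
-181*s + 312 = -181*9 + 312 = -1629 + 312 = -1317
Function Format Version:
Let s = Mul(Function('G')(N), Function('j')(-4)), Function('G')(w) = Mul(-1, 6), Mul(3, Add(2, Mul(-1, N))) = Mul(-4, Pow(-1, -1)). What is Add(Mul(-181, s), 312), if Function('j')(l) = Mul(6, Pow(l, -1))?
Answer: -1317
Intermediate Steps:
N = Rational(2, 3) (N = Add(2, Mul(Rational(-1, 3), Mul(-4, Pow(-1, -1)))) = Add(2, Mul(Rational(-1, 3), Mul(-4, -1))) = Add(2, Mul(Rational(-1, 3), 4)) = Add(2, Rational(-4, 3)) = Rational(2, 3) ≈ 0.66667)
Function('G')(w) = -6
s = 9 (s = Mul(-6, Mul(6, Pow(-4, -1))) = Mul(-6, Mul(6, Rational(-1, 4))) = Mul(-6, Rational(-3, 2)) = 9)
Add(Mul(-181, s), 312) = Add(Mul(-181, 9), 312) = Add(-1629, 312) = -1317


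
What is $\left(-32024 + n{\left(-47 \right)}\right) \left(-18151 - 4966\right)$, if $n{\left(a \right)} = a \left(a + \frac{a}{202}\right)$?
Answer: $\frac{139174072257}{202} \approx 6.8898 \cdot 10^{8}$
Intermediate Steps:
$n{\left(a \right)} = \frac{203 a^{2}}{202}$ ($n{\left(a \right)} = a \left(a + a \frac{1}{202}\right) = a \left(a + \frac{a}{202}\right) = a \frac{203 a}{202} = \frac{203 a^{2}}{202}$)
$\left(-32024 + n{\left(-47 \right)}\right) \left(-18151 - 4966\right) = \left(-32024 + \frac{203 \left(-47\right)^{2}}{202}\right) \left(-18151 - 4966\right) = \left(-32024 + \frac{203}{202} \cdot 2209\right) \left(-23117\right) = \left(-32024 + \frac{448427}{202}\right) \left(-23117\right) = \left(- \frac{6020421}{202}\right) \left(-23117\right) = \frac{139174072257}{202}$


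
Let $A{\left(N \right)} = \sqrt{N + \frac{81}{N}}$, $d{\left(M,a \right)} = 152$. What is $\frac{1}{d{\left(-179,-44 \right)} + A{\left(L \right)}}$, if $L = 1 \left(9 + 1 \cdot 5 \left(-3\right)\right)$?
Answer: $\frac{304}{46247} - \frac{i \sqrt{78}}{46247} \approx 0.0065734 - 0.00019097 i$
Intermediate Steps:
$L = -6$ ($L = 1 \left(9 + 5 \left(-3\right)\right) = 1 \left(9 - 15\right) = 1 \left(-6\right) = -6$)
$\frac{1}{d{\left(-179,-44 \right)} + A{\left(L \right)}} = \frac{1}{152 + \sqrt{-6 + \frac{81}{-6}}} = \frac{1}{152 + \sqrt{-6 + 81 \left(- \frac{1}{6}\right)}} = \frac{1}{152 + \sqrt{-6 - \frac{27}{2}}} = \frac{1}{152 + \sqrt{- \frac{39}{2}}} = \frac{1}{152 + \frac{i \sqrt{78}}{2}}$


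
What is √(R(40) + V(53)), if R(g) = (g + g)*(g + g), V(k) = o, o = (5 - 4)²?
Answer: √6401 ≈ 80.006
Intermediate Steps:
o = 1 (o = 1² = 1)
V(k) = 1
R(g) = 4*g² (R(g) = (2*g)*(2*g) = 4*g²)
√(R(40) + V(53)) = √(4*40² + 1) = √(4*1600 + 1) = √(6400 + 1) = √6401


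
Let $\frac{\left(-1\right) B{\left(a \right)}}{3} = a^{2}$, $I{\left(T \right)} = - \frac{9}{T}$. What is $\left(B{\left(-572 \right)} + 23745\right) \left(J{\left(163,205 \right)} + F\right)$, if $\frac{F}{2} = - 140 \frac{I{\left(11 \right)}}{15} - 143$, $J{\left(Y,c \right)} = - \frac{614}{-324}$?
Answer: $\frac{50982895957}{198} \approx 2.5749 \cdot 10^{8}$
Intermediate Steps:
$J{\left(Y,c \right)} = \frac{307}{162}$ ($J{\left(Y,c \right)} = \left(-614\right) \left(- \frac{1}{324}\right) = \frac{307}{162}$)
$B{\left(a \right)} = - 3 a^{2}$
$F = - \frac{2978}{11}$ ($F = 2 \left(- 140 \frac{\left(-9\right) \frac{1}{11}}{15} - 143\right) = 2 \left(- 140 \left(-9\right) \frac{1}{11} \cdot \frac{1}{15} - 143\right) = 2 \left(- 140 \left(\left(- \frac{9}{11}\right) \frac{1}{15}\right) - 143\right) = 2 \left(\left(-140\right) \left(- \frac{3}{55}\right) - 143\right) = 2 \left(\frac{84}{11} - 143\right) = 2 \left(- \frac{1489}{11}\right) = - \frac{2978}{11} \approx -270.73$)
$\left(B{\left(-572 \right)} + 23745\right) \left(J{\left(163,205 \right)} + F\right) = \left(- 3 \left(-572\right)^{2} + 23745\right) \left(\frac{307}{162} - \frac{2978}{11}\right) = \left(\left(-3\right) 327184 + 23745\right) \left(- \frac{479059}{1782}\right) = \left(-981552 + 23745\right) \left(- \frac{479059}{1782}\right) = \left(-957807\right) \left(- \frac{479059}{1782}\right) = \frac{50982895957}{198}$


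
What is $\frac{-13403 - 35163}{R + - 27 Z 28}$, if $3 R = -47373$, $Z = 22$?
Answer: $\frac{48566}{32423} \approx 1.4979$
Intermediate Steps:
$R = -15791$ ($R = \frac{1}{3} \left(-47373\right) = -15791$)
$\frac{-13403 - 35163}{R + - 27 Z 28} = \frac{-13403 - 35163}{-15791 + \left(-27\right) 22 \cdot 28} = - \frac{48566}{-15791 - 16632} = - \frac{48566}{-32423} = \left(-48566\right) \left(- \frac{1}{32423}\right) = \frac{48566}{32423}$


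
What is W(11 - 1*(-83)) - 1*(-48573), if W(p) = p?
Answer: 48667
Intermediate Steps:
W(11 - 1*(-83)) - 1*(-48573) = (11 - 1*(-83)) - 1*(-48573) = (11 + 83) + 48573 = 94 + 48573 = 48667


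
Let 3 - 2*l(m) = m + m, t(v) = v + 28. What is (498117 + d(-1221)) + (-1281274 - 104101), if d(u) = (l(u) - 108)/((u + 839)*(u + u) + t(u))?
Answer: -1653229603687/1863302 ≈ -8.8726e+5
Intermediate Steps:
t(v) = 28 + v
l(m) = 3/2 - m (l(m) = 3/2 - (m + m)/2 = 3/2 - m)
d(u) = (-213/2 - u)/(28 + u + 2*u*(839 + u)) (d(u) = ((3/2 - u) - 108)/((u + 839)*(u + u) + (28 + u)) = (-213/2 - u)/((839 + u)*(2*u) + (28 + u)) = (-213/2 - u)/(2*u*(839 + u) + (28 + u)) = (-213/2 - u)/(28 + u + 2*u*(839 + u)))
(498117 + d(-1221)) + (-1281274 - 104101) = (498117 + (-213 - 2*(-1221))/(2*(28 + 2*(-1221)² + 1679*(-1221)))) + (-1281274 - 104101) = (498117 + (-213 + 2442)/(2*(28 + 2*1490841 - 2050059))) - 1385375 = (498117 + (½)*2229/(28 + 2981682 - 2050059)) - 1385375 = (498117 + (½)*2229/931651) - 1385375 = (498117 + (½)*(1/931651)*2229) - 1385375 = (498117 + 2229/1863302) - 1385375 = 928142404563/1863302 - 1385375 = -1653229603687/1863302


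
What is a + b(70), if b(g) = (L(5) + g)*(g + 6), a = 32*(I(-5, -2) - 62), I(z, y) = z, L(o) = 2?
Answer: 3328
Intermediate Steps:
a = -2144 (a = 32*(-5 - 62) = 32*(-67) = -2144)
b(g) = (2 + g)*(6 + g) (b(g) = (2 + g)*(g + 6) = (2 + g)*(6 + g))
a + b(70) = -2144 + (12 + 70**2 + 8*70) = -2144 + (12 + 4900 + 560) = -2144 + 5472 = 3328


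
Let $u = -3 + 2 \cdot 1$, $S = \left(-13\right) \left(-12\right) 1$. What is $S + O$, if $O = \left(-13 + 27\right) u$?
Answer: $142$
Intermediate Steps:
$S = 156$ ($S = 156 \cdot 1 = 156$)
$u = -1$ ($u = -3 + 2 = -1$)
$O = -14$ ($O = \left(-13 + 27\right) \left(-1\right) = 14 \left(-1\right) = -14$)
$S + O = 156 - 14 = 142$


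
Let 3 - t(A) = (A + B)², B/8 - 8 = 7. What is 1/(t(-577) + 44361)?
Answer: -1/164485 ≈ -6.0796e-6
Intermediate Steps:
B = 120 (B = 64 + 8*7 = 64 + 56 = 120)
t(A) = 3 - (120 + A)² (t(A) = 3 - (A + 120)² = 3 - (120 + A)²)
1/(t(-577) + 44361) = 1/((3 - (120 - 577)²) + 44361) = 1/((3 - 1*(-457)²) + 44361) = 1/((3 - 1*208849) + 44361) = 1/((3 - 208849) + 44361) = 1/(-208846 + 44361) = 1/(-164485) = -1/164485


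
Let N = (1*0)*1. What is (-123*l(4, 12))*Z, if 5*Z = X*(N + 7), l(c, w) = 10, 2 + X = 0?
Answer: 3444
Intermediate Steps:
X = -2 (X = -2 + 0 = -2)
N = 0 (N = 0*1 = 0)
Z = -14/5 (Z = (-2*(0 + 7))/5 = (-2*7)/5 = (1/5)*(-14) = -14/5 ≈ -2.8000)
(-123*l(4, 12))*Z = -123*10*(-14/5) = -1230*(-14/5) = 3444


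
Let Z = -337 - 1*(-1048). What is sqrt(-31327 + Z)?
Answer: 2*I*sqrt(7654) ≈ 174.97*I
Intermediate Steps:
Z = 711 (Z = -337 + 1048 = 711)
sqrt(-31327 + Z) = sqrt(-31327 + 711) = sqrt(-30616) = 2*I*sqrt(7654)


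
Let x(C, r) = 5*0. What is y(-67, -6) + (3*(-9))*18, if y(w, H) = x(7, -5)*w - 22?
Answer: -508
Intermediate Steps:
x(C, r) = 0
y(w, H) = -22 (y(w, H) = 0*w - 22 = 0 - 22 = -22)
y(-67, -6) + (3*(-9))*18 = -22 + (3*(-9))*18 = -22 - 27*18 = -22 - 486 = -508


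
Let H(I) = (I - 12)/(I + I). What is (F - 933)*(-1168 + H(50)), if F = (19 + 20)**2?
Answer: -17164014/25 ≈ -6.8656e+5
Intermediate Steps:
F = 1521 (F = 39**2 = 1521)
H(I) = (-12 + I)/(2*I) (H(I) = (-12 + I)/((2*I)) = (-12 + I)*(1/(2*I)) = (-12 + I)/(2*I))
(F - 933)*(-1168 + H(50)) = (1521 - 933)*(-1168 + (1/2)*(-12 + 50)/50) = 588*(-1168 + (1/2)*(1/50)*38) = 588*(-1168 + 19/50) = 588*(-58381/50) = -17164014/25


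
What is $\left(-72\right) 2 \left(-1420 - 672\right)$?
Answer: $301248$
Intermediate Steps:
$\left(-72\right) 2 \left(-1420 - 672\right) = \left(-144\right) \left(-2092\right) = 301248$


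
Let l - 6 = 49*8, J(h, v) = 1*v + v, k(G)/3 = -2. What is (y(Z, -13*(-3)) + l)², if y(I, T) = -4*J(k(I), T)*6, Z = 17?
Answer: 2172676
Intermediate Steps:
k(G) = -6 (k(G) = 3*(-2) = -6)
J(h, v) = 2*v (J(h, v) = v + v = 2*v)
y(I, T) = -48*T (y(I, T) = -8*T*6 = -48*T)
l = 398 (l = 6 + 49*8 = 6 + 392 = 398)
(y(Z, -13*(-3)) + l)² = (-(-624)*(-3) + 398)² = (-48*39 + 398)² = (-1872 + 398)² = (-1474)² = 2172676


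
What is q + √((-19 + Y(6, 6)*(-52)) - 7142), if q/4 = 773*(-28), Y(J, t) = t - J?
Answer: -86576 + I*√7161 ≈ -86576.0 + 84.623*I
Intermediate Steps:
q = -86576 (q = 4*(773*(-28)) = 4*(-21644) = -86576)
q + √((-19 + Y(6, 6)*(-52)) - 7142) = -86576 + √((-19 + (6 - 1*6)*(-52)) - 7142) = -86576 + √((-19 + (6 - 6)*(-52)) - 7142) = -86576 + √((-19 + 0*(-52)) - 7142) = -86576 + √((-19 + 0) - 7142) = -86576 + √(-19 - 7142) = -86576 + √(-7161) = -86576 + I*√7161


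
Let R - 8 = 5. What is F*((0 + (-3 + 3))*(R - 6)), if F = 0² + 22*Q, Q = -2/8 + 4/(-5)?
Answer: 0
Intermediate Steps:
R = 13 (R = 8 + 5 = 13)
Q = -21/20 (Q = -2*⅛ + 4*(-⅕) = -¼ - ⅘ = -21/20 ≈ -1.0500)
F = -231/10 (F = 0² + 22*(-21/20) = 0 - 231/10 = -231/10 ≈ -23.100)
F*((0 + (-3 + 3))*(R - 6)) = -231*(0 + (-3 + 3))*(13 - 6)/10 = -231*(0 + 0)*7/10 = -0*7 = -231/10*0 = 0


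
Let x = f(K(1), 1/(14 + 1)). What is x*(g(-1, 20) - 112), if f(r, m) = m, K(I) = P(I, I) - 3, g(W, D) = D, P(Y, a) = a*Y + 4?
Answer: -92/15 ≈ -6.1333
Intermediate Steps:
P(Y, a) = 4 + Y*a (P(Y, a) = Y*a + 4 = 4 + Y*a)
K(I) = 1 + I² (K(I) = (4 + I*I) - 3 = (4 + I²) - 3 = 1 + I²)
x = 1/15 (x = 1/(14 + 1) = 1/15 ≈ 0.066667)
x*(g(-1, 20) - 112) = (20 - 112)/15 = (1/15)*(-92) = -92/15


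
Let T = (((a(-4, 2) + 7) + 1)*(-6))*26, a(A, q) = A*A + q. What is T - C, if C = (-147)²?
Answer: -25665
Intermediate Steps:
C = 21609
a(A, q) = q + A² (a(A, q) = A² + q = q + A²)
T = -4056 (T = ((((2 + (-4)²) + 7) + 1)*(-6))*26 = ((((2 + 16) + 7) + 1)*(-6))*26 = (((18 + 7) + 1)*(-6))*26 = ((25 + 1)*(-6))*26 = (26*(-6))*26 = -156*26 = -4056)
T - C = -4056 - 1*21609 = -4056 - 21609 = -25665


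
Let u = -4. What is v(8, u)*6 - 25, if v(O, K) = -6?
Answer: -61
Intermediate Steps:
v(8, u)*6 - 25 = -6*6 - 25 = -36 - 25 = -61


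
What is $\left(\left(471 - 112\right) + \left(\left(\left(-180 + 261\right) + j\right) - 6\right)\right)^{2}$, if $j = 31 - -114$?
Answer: $335241$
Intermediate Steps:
$j = 145$ ($j = 31 + 114 = 145$)
$\left(\left(471 - 112\right) + \left(\left(\left(-180 + 261\right) + j\right) - 6\right)\right)^{2} = \left(\left(471 - 112\right) + \left(\left(\left(-180 + 261\right) + 145\right) - 6\right)\right)^{2} = \left(359 + \left(\left(81 + 145\right) - 6\right)\right)^{2} = \left(359 + \left(226 - 6\right)\right)^{2} = \left(359 + 220\right)^{2} = 579^{2} = 335241$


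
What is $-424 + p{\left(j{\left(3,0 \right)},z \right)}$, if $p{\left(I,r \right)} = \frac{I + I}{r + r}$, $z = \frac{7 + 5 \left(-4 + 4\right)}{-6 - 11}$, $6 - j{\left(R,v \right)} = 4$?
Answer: $- \frac{3002}{7} \approx -428.86$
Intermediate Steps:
$j{\left(R,v \right)} = 2$ ($j{\left(R,v \right)} = 6 - 4 = 2$)
$z = - \frac{7}{17}$ ($z = \frac{7 + 5 \cdot 0}{-17} = \left(7 + 0\right) \left(- \frac{1}{17}\right) = 7 \left(- \frac{1}{17}\right) = - \frac{7}{17} \approx -0.41176$)
$p{\left(I,r \right)} = \frac{I}{r}$ ($p{\left(I,r \right)} = \frac{2 I}{2 r} = 2 I \frac{1}{2 r} = \frac{I}{r}$)
$-424 + p{\left(j{\left(3,0 \right)},z \right)} = -424 + \frac{2}{- \frac{7}{17}} = -424 + 2 \left(- \frac{17}{7}\right) = -424 - \frac{34}{7} = - \frac{3002}{7}$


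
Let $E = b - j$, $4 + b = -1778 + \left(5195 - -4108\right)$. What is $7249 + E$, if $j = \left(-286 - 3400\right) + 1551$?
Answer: $16905$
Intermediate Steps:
$b = 7521$ ($b = -4 + \left(-1778 + \left(5195 - -4108\right)\right) = -4 + \left(-1778 + \left(5195 + 4108\right)\right) = -4 + \left(-1778 + 9303\right) = -4 + 7525 = 7521$)
$j = -2135$ ($j = -3686 + 1551 = -2135$)
$E = 9656$ ($E = 7521 - -2135 = 7521 + 2135 = 9656$)
$7249 + E = 7249 + 9656 = 16905$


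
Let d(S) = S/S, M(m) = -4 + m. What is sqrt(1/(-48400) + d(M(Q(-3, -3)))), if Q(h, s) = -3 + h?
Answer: sqrt(48399)/220 ≈ 0.99999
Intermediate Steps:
d(S) = 1
sqrt(1/(-48400) + d(M(Q(-3, -3)))) = sqrt(1/(-48400) + 1) = sqrt(-1/48400 + 1) = sqrt(48399/48400) = sqrt(48399)/220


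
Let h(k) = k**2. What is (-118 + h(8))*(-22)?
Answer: 1188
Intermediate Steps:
(-118 + h(8))*(-22) = (-118 + 8**2)*(-22) = (-118 + 64)*(-22) = -54*(-22) = 1188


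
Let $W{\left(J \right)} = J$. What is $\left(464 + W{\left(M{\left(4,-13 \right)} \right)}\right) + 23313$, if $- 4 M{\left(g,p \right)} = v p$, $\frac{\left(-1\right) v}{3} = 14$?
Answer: $\frac{47281}{2} \approx 23641.0$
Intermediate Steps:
$v = -42$ ($v = \left(-3\right) 14 = -42$)
$M{\left(g,p \right)} = \frac{21 p}{2}$ ($M{\left(g,p \right)} = - \frac{\left(-42\right) p}{4} = \frac{21 p}{2}$)
$\left(464 + W{\left(M{\left(4,-13 \right)} \right)}\right) + 23313 = \left(464 + \frac{21}{2} \left(-13\right)\right) + 23313 = \left(464 - \frac{273}{2}\right) + 23313 = \frac{655}{2} + 23313 = \frac{47281}{2}$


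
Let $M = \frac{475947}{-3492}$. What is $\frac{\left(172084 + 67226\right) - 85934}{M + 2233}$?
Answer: $\frac{59509888}{813521} \approx 73.151$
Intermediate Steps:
$M = - \frac{52883}{388}$ ($M = 475947 \left(- \frac{1}{3492}\right) = - \frac{52883}{388} \approx -136.3$)
$\frac{\left(172084 + 67226\right) - 85934}{M + 2233} = \frac{\left(172084 + 67226\right) - 85934}{- \frac{52883}{388} + 2233} = \frac{239310 - 85934}{\frac{813521}{388}} = 153376 \cdot \frac{388}{813521} = \frac{59509888}{813521}$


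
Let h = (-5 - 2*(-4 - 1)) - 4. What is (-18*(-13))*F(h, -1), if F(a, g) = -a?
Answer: -234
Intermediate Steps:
h = 1 (h = (-5 - 2*(-5)) - 4 = (-5 + 10) - 4 = 5 - 4 = 1)
(-18*(-13))*F(h, -1) = (-18*(-13))*(-1*1) = 234*(-1) = -234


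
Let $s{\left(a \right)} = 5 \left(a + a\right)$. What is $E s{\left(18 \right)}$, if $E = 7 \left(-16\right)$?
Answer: $-20160$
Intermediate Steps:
$E = -112$
$s{\left(a \right)} = 10 a$ ($s{\left(a \right)} = 5 \cdot 2 a = 10 a$)
$E s{\left(18 \right)} = - 112 \cdot 10 \cdot 18 = \left(-112\right) 180 = -20160$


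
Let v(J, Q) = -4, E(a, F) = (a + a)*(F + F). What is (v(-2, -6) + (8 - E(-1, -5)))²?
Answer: 256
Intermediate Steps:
E(a, F) = 4*F*a (E(a, F) = (2*a)*(2*F) = 4*F*a)
(v(-2, -6) + (8 - E(-1, -5)))² = (-4 + (8 - 4*(-5)*(-1)))² = (-4 + (8 - 1*20))² = (-4 + (8 - 20))² = (-4 - 12)² = (-16)² = 256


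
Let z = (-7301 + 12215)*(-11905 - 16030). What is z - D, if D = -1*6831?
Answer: -137265759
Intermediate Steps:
z = -137272590 (z = 4914*(-27935) = -137272590)
D = -6831
z - D = -137272590 - 1*(-6831) = -137272590 + 6831 = -137265759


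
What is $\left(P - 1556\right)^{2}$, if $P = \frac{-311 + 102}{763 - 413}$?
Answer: $\frac{296816846481}{122500} \approx 2.423 \cdot 10^{6}$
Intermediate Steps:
$P = - \frac{209}{350} \approx -0.59714$
$\left(P - 1556\right)^{2} = \left(- \frac{209}{350} - 1556\right)^{2} = \left(- \frac{544809}{350}\right)^{2} = \frac{296816846481}{122500}$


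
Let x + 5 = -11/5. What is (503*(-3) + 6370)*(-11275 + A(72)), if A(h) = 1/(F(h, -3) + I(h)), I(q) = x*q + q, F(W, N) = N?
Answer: -123153094730/2247 ≈ -5.4808e+7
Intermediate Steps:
x = -36/5 (x = -5 - 11/5 = -36/5 ≈ -7.2000)
I(q) = -31*q/5 (I(q) = -36*q/5 + q = -31*q/5)
A(h) = 1/(-3 - 31*h/5)
(503*(-3) + 6370)*(-11275 + A(72)) = (503*(-3) + 6370)*(-11275 + 5/(-15 - 31*72)) = (-1509 + 6370)*(-11275 + 5/(-15 - 2232)) = 4861*(-11275 + 5/(-2247)) = 4861*(-11275 + 5*(-1/2247)) = 4861*(-11275 - 5/2247) = 4861*(-25334930/2247) = -123153094730/2247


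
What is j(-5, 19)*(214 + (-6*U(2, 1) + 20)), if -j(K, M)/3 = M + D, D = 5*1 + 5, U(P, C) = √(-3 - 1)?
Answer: -20358 + 1044*I ≈ -20358.0 + 1044.0*I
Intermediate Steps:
U(P, C) = 2*I (U(P, C) = √(-4) = 2*I)
D = 10 (D = 5 + 5 = 10)
j(K, M) = -30 - 3*M (j(K, M) = -3*(M + 10) = -3*(10 + M) = -30 - 3*M)
j(-5, 19)*(214 + (-6*U(2, 1) + 20)) = (-30 - 3*19)*(214 + (-12*I + 20)) = (-30 - 57)*(214 + (-12*I + 20)) = -87*(214 + (20 - 12*I)) = -87*(234 - 12*I) = -20358 + 1044*I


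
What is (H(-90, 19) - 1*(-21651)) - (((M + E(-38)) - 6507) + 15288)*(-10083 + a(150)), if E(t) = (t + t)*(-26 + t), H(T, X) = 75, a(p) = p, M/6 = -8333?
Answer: -361072623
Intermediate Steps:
M = -49998 (M = 6*(-8333) = -49998)
E(t) = 2*t*(-26 + t) (E(t) = (2*t)*(-26 + t) = 2*t*(-26 + t))
(H(-90, 19) - 1*(-21651)) - (((M + E(-38)) - 6507) + 15288)*(-10083 + a(150)) = (75 - 1*(-21651)) - (((-49998 + 2*(-38)*(-26 - 38)) - 6507) + 15288)*(-10083 + 150) = (75 + 21651) - (((-49998 + 2*(-38)*(-64)) - 6507) + 15288)*(-9933) = 21726 - (((-49998 + 4864) - 6507) + 15288)*(-9933) = 21726 - ((-45134 - 6507) + 15288)*(-9933) = 21726 - (-51641 + 15288)*(-9933) = 21726 - (-36353)*(-9933) = 21726 - 1*361094349 = 21726 - 361094349 = -361072623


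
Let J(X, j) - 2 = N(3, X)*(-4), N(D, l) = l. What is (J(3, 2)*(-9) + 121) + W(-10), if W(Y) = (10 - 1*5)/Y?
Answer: 421/2 ≈ 210.50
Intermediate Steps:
J(X, j) = 2 - 4*X (J(X, j) = 2 + X*(-4) = 2 - 4*X)
W(Y) = 5/Y (W(Y) = (10 - 5)/Y = 5/Y)
(J(3, 2)*(-9) + 121) + W(-10) = ((2 - 4*3)*(-9) + 121) + 5/(-10) = ((2 - 12)*(-9) + 121) + 5*(-⅒) = (-10*(-9) + 121) - ½ = (90 + 121) - ½ = 211 - ½ = 421/2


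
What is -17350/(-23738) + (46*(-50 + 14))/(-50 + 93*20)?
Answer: -1976657/10741445 ≈ -0.18402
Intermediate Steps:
-17350/(-23738) + (46*(-50 + 14))/(-50 + 93*20) = -17350*(-1/23738) + (46*(-36))/(-50 + 1860) = 8675/11869 - 1656/1810 = 8675/11869 - 1656*1/1810 = 8675/11869 - 828/905 = -1976657/10741445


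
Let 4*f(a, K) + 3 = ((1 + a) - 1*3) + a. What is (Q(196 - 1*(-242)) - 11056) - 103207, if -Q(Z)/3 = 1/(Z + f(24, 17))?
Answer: -205102097/1795 ≈ -1.1426e+5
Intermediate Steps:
f(a, K) = -5/4 + a/2 (f(a, K) = -¾ + (((1 + a) - 1*3) + a)/4 = -¾ + (((1 + a) - 3) + a)/4 = -¾ + ((-2 + a) + a)/4 = -¾ + (-2 + 2*a)/4 = -¾ + (-½ + a/2) = -5/4 + a/2)
Q(Z) = -3/(43/4 + Z) (Q(Z) = -3/(Z + (-5/4 + (½)*24)) = -3/(Z + (-5/4 + 12)) = -3/(Z + 43/4) = -3/(43/4 + Z))
(Q(196 - 1*(-242)) - 11056) - 103207 = (-12/(43 + 4*(196 - 1*(-242))) - 11056) - 103207 = (-12/(43 + 4*(196 + 242)) - 11056) - 103207 = (-12/(43 + 4*438) - 11056) - 103207 = (-12/(43 + 1752) - 11056) - 103207 = (-12/1795 - 11056) - 103207 = -19845532/1795 - 103207 = -205102097/1795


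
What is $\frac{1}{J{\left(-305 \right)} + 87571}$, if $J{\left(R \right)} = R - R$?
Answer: $\frac{1}{87571} \approx 1.1419 \cdot 10^{-5}$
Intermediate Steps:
$J{\left(R \right)} = 0$
$\frac{1}{J{\left(-305 \right)} + 87571} = \frac{1}{0 + 87571} = \frac{1}{87571}$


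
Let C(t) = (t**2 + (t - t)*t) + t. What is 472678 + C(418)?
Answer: 647820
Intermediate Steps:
C(t) = t + t**2 (C(t) = (t**2 + 0*t) + t = (t**2 + 0) + t = t**2 + t = t + t**2)
472678 + C(418) = 472678 + 418*(1 + 418) = 472678 + 418*419 = 472678 + 175142 = 647820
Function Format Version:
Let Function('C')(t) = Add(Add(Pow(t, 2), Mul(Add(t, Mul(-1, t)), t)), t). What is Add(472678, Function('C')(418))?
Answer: 647820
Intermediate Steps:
Function('C')(t) = Add(t, Pow(t, 2)) (Function('C')(t) = Add(Add(Pow(t, 2), Mul(0, t)), t) = Add(Add(Pow(t, 2), 0), t) = Add(Pow(t, 2), t) = Add(t, Pow(t, 2)))
Add(472678, Function('C')(418)) = Add(472678, Mul(418, Add(1, 418))) = Add(472678, Mul(418, 419)) = Add(472678, 175142) = 647820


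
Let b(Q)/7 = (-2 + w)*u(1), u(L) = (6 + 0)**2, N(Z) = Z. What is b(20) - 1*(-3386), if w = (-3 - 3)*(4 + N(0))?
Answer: -3166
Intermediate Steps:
u(L) = 36 (u(L) = 6**2 = 36)
w = -24 (w = (-3 - 3)*(4 + 0) = -6*4 = -24)
b(Q) = -6552 (b(Q) = 7*((-2 - 24)*36) = 7*(-26*36) = 7*(-936) = -6552)
b(20) - 1*(-3386) = -6552 - 1*(-3386) = -6552 + 3386 = -3166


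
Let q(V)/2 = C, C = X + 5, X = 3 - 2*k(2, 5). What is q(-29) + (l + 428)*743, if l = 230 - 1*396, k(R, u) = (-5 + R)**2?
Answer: 194646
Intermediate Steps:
l = -166 (l = 230 - 396 = -166)
X = -15 (X = 3 - 2*(-5 + 2)**2 = 3 - 2*(-3)**2 = 3 - 2*9 = 3 - 18 = -15)
C = -10 (C = -15 + 5 = -10)
q(V) = -20 (q(V) = 2*(-10) = -20)
q(-29) + (l + 428)*743 = -20 + (-166 + 428)*743 = -20 + 262*743 = -20 + 194666 = 194646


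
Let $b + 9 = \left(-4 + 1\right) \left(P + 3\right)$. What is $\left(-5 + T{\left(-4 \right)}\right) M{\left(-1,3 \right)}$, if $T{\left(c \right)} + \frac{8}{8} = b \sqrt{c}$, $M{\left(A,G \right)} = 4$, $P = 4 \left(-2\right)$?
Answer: $-24 + 48 i \approx -24.0 + 48.0 i$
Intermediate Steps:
$P = -8$
$b = 6$ ($b = -9 + \left(-4 + 1\right) \left(-8 + 3\right) = -9 - -15 = -9 + 15 = 6$)
$T{\left(c \right)} = -1 + 6 \sqrt{c}$
$\left(-5 + T{\left(-4 \right)}\right) M{\left(-1,3 \right)} = \left(-5 - \left(1 - 6 \sqrt{-4}\right)\right) 4 = \left(-5 - \left(1 - 6 \cdot 2 i\right)\right) 4 = \left(-5 - \left(1 - 12 i\right)\right) 4 = \left(-6 + 12 i\right) 4 = -24 + 48 i$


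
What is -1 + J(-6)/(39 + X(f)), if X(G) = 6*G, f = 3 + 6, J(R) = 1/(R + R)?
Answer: -1117/1116 ≈ -1.0009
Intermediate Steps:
J(R) = 1/(2*R)
f = 9
-1 + J(-6)/(39 + X(f)) = -1 + ((½)/(-6))/(39 + 6*9) = -1 + ((½)*(-⅙))/(39 + 54) = -1 - 1/12/93 = -1 - 1/12*1/93 = -1 - 1/1116 = -1117/1116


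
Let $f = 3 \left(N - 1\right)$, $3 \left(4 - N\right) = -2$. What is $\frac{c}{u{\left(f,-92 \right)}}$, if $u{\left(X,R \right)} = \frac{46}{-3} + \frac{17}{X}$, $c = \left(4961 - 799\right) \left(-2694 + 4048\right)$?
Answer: $- \frac{185966484}{455} \approx -4.0872 \cdot 10^{5}$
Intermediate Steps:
$N = \frac{14}{3}$ ($N = 4 - - \frac{2}{3} = 4 + \frac{2}{3} = \frac{14}{3} \approx 4.6667$)
$c = 5635348$ ($c = 4162 \cdot 1354 = 5635348$)
$f = 11$ ($f = 3 \left(\frac{14}{3} - 1\right) = 3 \cdot \frac{11}{3} = 11$)
$u{\left(X,R \right)} = - \frac{46}{3} + \frac{17}{X}$ ($u{\left(X,R \right)} = 46 \left(- \frac{1}{3}\right) + \frac{17}{X} = - \frac{46}{3} + \frac{17}{X}$)
$\frac{c}{u{\left(f,-92 \right)}} = \frac{5635348}{- \frac{46}{3} + \frac{17}{11}} = \frac{5635348}{- \frac{455}{33}} = 5635348 \left(- \frac{33}{455}\right) = - \frac{185966484}{455}$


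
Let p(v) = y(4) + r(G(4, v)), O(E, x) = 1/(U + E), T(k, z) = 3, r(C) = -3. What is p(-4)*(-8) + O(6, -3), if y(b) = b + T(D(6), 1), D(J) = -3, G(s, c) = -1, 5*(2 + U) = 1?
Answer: -667/21 ≈ -31.762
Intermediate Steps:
U = -9/5 (U = -2 + (1/5)*1 = -2 + 1/5 = -9/5 ≈ -1.8000)
y(b) = 3 + b (y(b) = b + 3 = 3 + b)
O(E, x) = 1/(-9/5 + E)
p(v) = 4 (p(v) = (3 + 4) - 3 = 7 - 3 = 4)
p(-4)*(-8) + O(6, -3) = 4*(-8) + 5/(-9 + 5*6) = -32 + 5/(-9 + 30) = -32 + 5/21 = -667/21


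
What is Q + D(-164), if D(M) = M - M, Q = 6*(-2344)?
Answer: -14064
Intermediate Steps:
Q = -14064
D(M) = 0
Q + D(-164) = -14064 + 0 = -14064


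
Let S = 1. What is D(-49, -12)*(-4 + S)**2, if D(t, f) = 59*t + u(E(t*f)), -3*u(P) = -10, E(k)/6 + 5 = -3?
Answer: -25989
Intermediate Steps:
E(k) = -48 (E(k) = -30 + 6*(-3) = -30 - 18 = -48)
u(P) = 10/3 (u(P) = -1/3*(-10) = 10/3)
D(t, f) = 10/3 + 59*t (D(t, f) = 59*t + 10/3 = 10/3 + 59*t)
D(-49, -12)*(-4 + S)**2 = (10/3 + 59*(-49))*(-4 + 1)**2 = (10/3 - 2891)*(-3)**2 = -8663/3*9 = -25989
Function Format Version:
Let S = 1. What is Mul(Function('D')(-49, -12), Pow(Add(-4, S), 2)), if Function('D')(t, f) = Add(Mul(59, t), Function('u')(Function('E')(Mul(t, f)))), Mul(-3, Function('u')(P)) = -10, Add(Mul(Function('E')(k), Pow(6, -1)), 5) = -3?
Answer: -25989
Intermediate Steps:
Function('E')(k) = -48 (Function('E')(k) = Add(-30, Mul(6, -3)) = Add(-30, -18) = -48)
Function('u')(P) = Rational(10, 3) (Function('u')(P) = Mul(Rational(-1, 3), -10) = Rational(10, 3))
Function('D')(t, f) = Add(Rational(10, 3), Mul(59, t)) (Function('D')(t, f) = Add(Mul(59, t), Rational(10, 3)) = Add(Rational(10, 3), Mul(59, t)))
Mul(Function('D')(-49, -12), Pow(Add(-4, S), 2)) = Mul(Add(Rational(10, 3), Mul(59, -49)), Pow(Add(-4, 1), 2)) = Mul(Add(Rational(10, 3), -2891), Pow(-3, 2)) = Mul(Rational(-8663, 3), 9) = -25989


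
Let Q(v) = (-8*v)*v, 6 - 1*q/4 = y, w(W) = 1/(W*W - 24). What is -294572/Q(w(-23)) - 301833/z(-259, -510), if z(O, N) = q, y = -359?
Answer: 13709988132917/1460 ≈ 9.3904e+9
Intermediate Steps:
w(W) = 1/(-24 + W**2) (w(W) = 1/(W**2 - 24) = 1/(-24 + W**2))
q = 1460 (q = 24 - 4*(-359) = 24 + 1436 = 1460)
z(O, N) = 1460
Q(v) = -8*v**2
-294572/Q(w(-23)) - 301833/z(-259, -510) = -294572*(-(-24 + (-23)**2)**2/8) - 301833/1460 = -294572*(-(-24 + 529)**2/8) - 301833*1/1460 = -294572/((-8*(1/505)**2)) - 301833/1460 = -294572/((-8*1/255025)) - 301833/1460 = -294572/(-8/255025) - 301833/1460 = -294572*(-255025/8) - 301833/1460 = 18780806075/2 - 301833/1460 = 13709988132917/1460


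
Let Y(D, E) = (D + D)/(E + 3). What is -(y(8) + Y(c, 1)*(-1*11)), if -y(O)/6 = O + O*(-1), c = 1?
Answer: 11/2 ≈ 5.5000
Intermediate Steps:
y(O) = 0 (y(O) = -6*(O + O*(-1)) = -6*(O - O) = -6*0 = 0)
Y(D, E) = 2*D/(3 + E) (Y(D, E) = (2*D)/(3 + E) = 2*D/(3 + E))
-(y(8) + Y(c, 1)*(-1*11)) = -(0 + (2*1/(3 + 1))*(-1*11)) = -(0 + (2*1/4)*(-11)) = -(0 + (2*1*(¼))*(-11)) = -(0 + (½)*(-11)) = -(0 - 11/2) = -1*(-11/2) = 11/2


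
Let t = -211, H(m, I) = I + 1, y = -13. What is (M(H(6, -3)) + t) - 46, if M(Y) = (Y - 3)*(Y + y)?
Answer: -182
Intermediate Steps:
H(m, I) = 1 + I
M(Y) = (-13 + Y)*(-3 + Y) (M(Y) = (Y - 3)*(Y - 13) = (-3 + Y)*(-13 + Y) = (-13 + Y)*(-3 + Y))
(M(H(6, -3)) + t) - 46 = ((39 + (1 - 3)² - 16*(1 - 3)) - 211) - 46 = ((39 + (-2)² - 16*(-2)) - 211) - 46 = ((39 + 4 + 32) - 211) - 46 = (75 - 211) - 46 = -136 - 46 = -182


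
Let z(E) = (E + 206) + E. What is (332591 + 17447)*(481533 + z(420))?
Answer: 168920988002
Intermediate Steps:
z(E) = 206 + 2*E (z(E) = (206 + E) + E = 206 + 2*E)
(332591 + 17447)*(481533 + z(420)) = (332591 + 17447)*(481533 + (206 + 2*420)) = 350038*(481533 + (206 + 840)) = 350038*(481533 + 1046) = 350038*482579 = 168920988002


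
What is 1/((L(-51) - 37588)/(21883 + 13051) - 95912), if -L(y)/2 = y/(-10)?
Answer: -174670/16753137031 ≈ -1.0426e-5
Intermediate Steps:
L(y) = y/5 (L(y) = -2*y/(-10) = -2*y*(-1)/10 = -(-1)*y/5 = y/5)
1/((L(-51) - 37588)/(21883 + 13051) - 95912) = 1/(((1/5)*(-51) - 37588)/(21883 + 13051) - 95912) = 1/((-51/5 - 37588)/34934 - 95912) = 1/(-187991/5*1/34934 - 95912) = 1/(-187991/174670 - 95912) = 1/(-16753137031/174670) = -174670/16753137031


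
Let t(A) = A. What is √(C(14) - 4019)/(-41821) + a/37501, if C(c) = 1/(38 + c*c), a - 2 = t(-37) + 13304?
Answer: 13269/37501 - I*√24451570/3262038 ≈ 0.35383 - 0.0015159*I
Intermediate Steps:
a = 13269 (a = 2 + (-37 + 13304) = 2 + 13267 = 13269)
C(c) = 1/(38 + c²)
√(C(14) - 4019)/(-41821) + a/37501 = √(1/(38 + 14²) - 4019)/(-41821) + 13269/37501 = √(1/(38 + 196) - 4019)*(-1/41821) + 13269*(1/37501) = √(1/234 - 4019)*(-1/41821) + 13269/37501 = √(-940445/234)*(-1/41821) + 13269/37501 = (I*√24451570/78)*(-1/41821) + 13269/37501 = -I*√24451570/3262038 + 13269/37501 = 13269/37501 - I*√24451570/3262038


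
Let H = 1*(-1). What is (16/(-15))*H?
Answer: 16/15 ≈ 1.0667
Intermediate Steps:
H = -1
(16/(-15))*H = (16/(-15))*(-1) = (16*(-1/15))*(-1) = -16/15*(-1) = 16/15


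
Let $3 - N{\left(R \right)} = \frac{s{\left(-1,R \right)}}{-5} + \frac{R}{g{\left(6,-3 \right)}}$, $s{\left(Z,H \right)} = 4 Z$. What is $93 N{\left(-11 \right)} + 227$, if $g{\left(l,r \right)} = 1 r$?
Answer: $\frac{453}{5} \approx 90.6$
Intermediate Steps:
$g{\left(l,r \right)} = r$
$N{\left(R \right)} = \frac{11}{5} + \frac{R}{3}$ ($N{\left(R \right)} = 3 - \left(\frac{4 \left(-1\right)}{-5} + \frac{R}{-3}\right) = 3 - \left(\left(-4\right) \left(- \frac{1}{5}\right) + R \left(- \frac{1}{3}\right)\right) = 3 - \left(\frac{4}{5} - \frac{R}{3}\right) = 3 + \left(- \frac{4}{5} + \frac{R}{3}\right) = \frac{11}{5} + \frac{R}{3}$)
$93 N{\left(-11 \right)} + 227 = 93 \left(\frac{11}{5} + \frac{1}{3} \left(-11\right)\right) + 227 = 93 \left(\frac{11}{5} - \frac{11}{3}\right) + 227 = 93 \left(- \frac{22}{15}\right) + 227 = - \frac{682}{5} + 227 = \frac{453}{5}$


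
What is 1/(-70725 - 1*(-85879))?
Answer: 1/15154 ≈ 6.5989e-5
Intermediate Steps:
1/(-70725 - 1*(-85879)) = 1/(-70725 + 85879) = 1/15154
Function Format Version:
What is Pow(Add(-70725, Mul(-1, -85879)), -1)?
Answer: Rational(1, 15154) ≈ 6.5989e-5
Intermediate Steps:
Pow(Add(-70725, Mul(-1, -85879)), -1) = Pow(Add(-70725, 85879), -1) = Pow(15154, -1) = Rational(1, 15154)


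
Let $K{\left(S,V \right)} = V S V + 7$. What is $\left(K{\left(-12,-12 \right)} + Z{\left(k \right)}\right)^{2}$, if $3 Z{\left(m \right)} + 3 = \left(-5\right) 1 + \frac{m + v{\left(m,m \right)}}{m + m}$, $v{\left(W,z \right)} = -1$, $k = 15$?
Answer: $\frac{6015243364}{2025} \approx 2.9705 \cdot 10^{6}$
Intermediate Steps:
$K{\left(S,V \right)} = 7 + S V^{2}$ ($K{\left(S,V \right)} = S V V + 7 = S V^{2} + 7 = 7 + S V^{2}$)
$Z{\left(m \right)} = - \frac{8}{3} + \frac{-1 + m}{6 m}$ ($Z{\left(m \right)} = -1 + \frac{\left(-5\right) 1 + \frac{m - 1}{m + m}}{3} = -1 + \frac{-5 + \frac{-1 + m}{2 m}}{3} = -1 - \left(\frac{5}{3} - \frac{-1 + m}{6 m}\right) = - \frac{8}{3} + \frac{-1 + m}{6 m}$)
$\left(K{\left(-12,-12 \right)} + Z{\left(k \right)}\right)^{2} = \left(\left(7 - 12 \left(-12\right)^{2}\right) + \frac{-1 - 225}{6 \cdot 15}\right)^{2} = \left(\left(7 - 1728\right) + \frac{1}{6} \cdot \frac{1}{15} \left(-1 - 225\right)\right)^{2} = \left(\left(7 - 1728\right) + \frac{1}{6} \cdot \frac{1}{15} \left(-226\right)\right)^{2} = \left(-1721 - \frac{113}{45}\right)^{2} = \left(- \frac{77558}{45}\right)^{2} = \frac{6015243364}{2025}$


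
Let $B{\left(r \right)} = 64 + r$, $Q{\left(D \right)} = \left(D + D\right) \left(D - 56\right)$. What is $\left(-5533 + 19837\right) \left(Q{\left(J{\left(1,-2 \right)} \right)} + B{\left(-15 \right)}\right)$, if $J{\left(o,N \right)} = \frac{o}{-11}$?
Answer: $\frac{102459552}{121} \approx 8.4677 \cdot 10^{5}$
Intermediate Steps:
$J{\left(o,N \right)} = - \frac{o}{11}$ ($J{\left(o,N \right)} = o \left(- \frac{1}{11}\right) = - \frac{o}{11}$)
$Q{\left(D \right)} = 2 D \left(-56 + D\right)$
$\left(-5533 + 19837\right) \left(Q{\left(J{\left(1,-2 \right)} \right)} + B{\left(-15 \right)}\right) = \left(-5533 + 19837\right) \left(2 \left(\left(- \frac{1}{11}\right) 1\right) \left(-56 - \frac{1}{11}\right) + \left(64 - 15\right)\right) = 14304 \left(2 \left(- \frac{1}{11}\right) \left(-56 - \frac{1}{11}\right) + 49\right) = 14304 \left(2 \left(- \frac{1}{11}\right) \left(- \frac{617}{11}\right) + 49\right) = 14304 \left(\frac{1234}{121} + 49\right) = 14304 \cdot \frac{7163}{121} = \frac{102459552}{121}$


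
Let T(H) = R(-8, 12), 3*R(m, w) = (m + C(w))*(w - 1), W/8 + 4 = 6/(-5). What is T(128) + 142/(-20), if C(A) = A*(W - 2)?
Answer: -11729/6 ≈ -1954.8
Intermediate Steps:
W = -208/5 (W = -32 + 8*(6/(-5)) = -32 + 8*(6*(-⅕)) = -32 + 8*(-6/5) = -32 - 48/5 = -208/5 ≈ -41.600)
C(A) = -218*A/5 (C(A) = A*(-208/5 - 2) = A*(-218/5) = -218*A/5)
R(m, w) = (-1 + w)*(m - 218*w/5)/3 (R(m, w) = ((m - 218*w/5)*(w - 1))/3 = ((m - 218*w/5)*(-1 + w))/3 = ((-1 + w)*(m - 218*w/5))/3 = (-1 + w)*(m - 218*w/5)/3)
T(H) = -29216/15 (T(H) = -218/15*12² - ⅓*(-8) + (218/15)*12 + (⅓)*(-8)*12 = -218/15*144 + 8/3 + 872/5 - 32 = -10464/5 + 8/3 + 872/5 - 32 = -29216/15)
T(128) + 142/(-20) = -29216/15 + 142/(-20) = -29216/15 + 142*(-1/20) = -29216/15 - 71/10 = -11729/6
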